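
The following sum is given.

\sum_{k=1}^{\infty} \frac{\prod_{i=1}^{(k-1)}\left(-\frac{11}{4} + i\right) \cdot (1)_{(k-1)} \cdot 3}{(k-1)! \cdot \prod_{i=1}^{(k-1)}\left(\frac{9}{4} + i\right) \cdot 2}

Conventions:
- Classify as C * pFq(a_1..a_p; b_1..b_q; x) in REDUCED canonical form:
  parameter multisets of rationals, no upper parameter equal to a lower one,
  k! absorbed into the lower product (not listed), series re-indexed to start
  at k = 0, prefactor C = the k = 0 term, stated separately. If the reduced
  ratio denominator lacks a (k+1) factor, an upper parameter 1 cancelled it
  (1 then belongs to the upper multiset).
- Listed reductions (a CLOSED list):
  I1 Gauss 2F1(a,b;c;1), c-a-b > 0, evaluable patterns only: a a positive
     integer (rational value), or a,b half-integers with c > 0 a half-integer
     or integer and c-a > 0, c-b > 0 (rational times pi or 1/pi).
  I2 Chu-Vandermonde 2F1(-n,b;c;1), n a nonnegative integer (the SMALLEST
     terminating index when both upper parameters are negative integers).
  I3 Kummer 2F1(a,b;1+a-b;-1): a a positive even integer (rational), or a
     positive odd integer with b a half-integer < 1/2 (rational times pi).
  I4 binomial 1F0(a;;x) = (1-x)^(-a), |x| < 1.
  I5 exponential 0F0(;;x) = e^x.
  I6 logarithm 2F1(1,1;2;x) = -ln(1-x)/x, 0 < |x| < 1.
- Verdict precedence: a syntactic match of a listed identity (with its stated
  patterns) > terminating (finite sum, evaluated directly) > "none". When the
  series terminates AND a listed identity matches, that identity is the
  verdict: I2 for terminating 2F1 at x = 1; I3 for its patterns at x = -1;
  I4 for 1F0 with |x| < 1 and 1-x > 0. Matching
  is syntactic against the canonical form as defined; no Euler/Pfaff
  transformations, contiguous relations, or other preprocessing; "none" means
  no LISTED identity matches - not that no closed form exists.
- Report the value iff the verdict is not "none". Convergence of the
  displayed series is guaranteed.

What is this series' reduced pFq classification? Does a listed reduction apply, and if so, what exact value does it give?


First insight: t_0 being \frac{3}{2}, the constant factors (prefactor 3/2) combine into one prefactor.
Adjacent-term ratio: r(k) = 1 * (k-\frac{7}{4}) (k+1) / [(k+\frac{13}{4}) (k+1)] - poly over poly, x = 1 from leading terms; C = \frac{3}{2} at k = 0.

x = 1 here; the reduced form reads 2F1, upper {-\frac{7}{4}, 1}, lower {\frac{13}{4}}, C = \frac{3}{2}. Verdict: this is Gauss (I1, integer-parameter pattern) (x = 1: the Gamma ratio telescopes since c-a-b = 4 > 0 and a = 1 in Z>0). Value: \frac{27}{32}.


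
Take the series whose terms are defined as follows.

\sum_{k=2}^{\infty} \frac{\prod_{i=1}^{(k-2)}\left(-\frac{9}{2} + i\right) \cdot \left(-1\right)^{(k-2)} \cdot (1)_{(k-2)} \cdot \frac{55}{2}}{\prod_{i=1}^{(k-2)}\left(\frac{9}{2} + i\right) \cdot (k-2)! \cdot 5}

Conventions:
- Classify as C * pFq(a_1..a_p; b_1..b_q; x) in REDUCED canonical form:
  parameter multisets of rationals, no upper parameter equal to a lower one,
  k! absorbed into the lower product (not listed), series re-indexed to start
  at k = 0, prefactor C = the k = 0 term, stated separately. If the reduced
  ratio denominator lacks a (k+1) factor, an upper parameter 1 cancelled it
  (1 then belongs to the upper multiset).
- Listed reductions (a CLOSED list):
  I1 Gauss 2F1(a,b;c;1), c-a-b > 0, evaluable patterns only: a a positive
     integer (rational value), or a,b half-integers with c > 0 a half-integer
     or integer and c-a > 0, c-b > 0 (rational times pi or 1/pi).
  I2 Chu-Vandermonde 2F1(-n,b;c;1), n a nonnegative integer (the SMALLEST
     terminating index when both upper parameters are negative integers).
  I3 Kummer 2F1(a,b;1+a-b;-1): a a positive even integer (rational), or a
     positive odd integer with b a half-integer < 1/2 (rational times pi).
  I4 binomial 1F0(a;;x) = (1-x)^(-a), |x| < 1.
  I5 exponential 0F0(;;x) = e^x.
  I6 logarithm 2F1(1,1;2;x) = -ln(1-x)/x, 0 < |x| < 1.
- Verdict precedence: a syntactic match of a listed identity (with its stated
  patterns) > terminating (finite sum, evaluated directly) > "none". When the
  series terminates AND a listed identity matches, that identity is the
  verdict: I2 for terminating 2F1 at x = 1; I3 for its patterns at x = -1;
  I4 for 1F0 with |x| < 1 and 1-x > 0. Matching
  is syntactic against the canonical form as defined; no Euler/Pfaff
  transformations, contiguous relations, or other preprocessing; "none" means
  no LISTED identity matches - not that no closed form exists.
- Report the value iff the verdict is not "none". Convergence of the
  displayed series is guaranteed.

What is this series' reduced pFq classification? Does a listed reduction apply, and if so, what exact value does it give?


Reduced: x = -1, 2F1, upper = {-\frac{7}{2}, 1}, lower = {\frac{11}{2}}, C = \frac{11}{2}. Verdict: the Kummer evaluation I3 matches (x = -1; c = \frac{11}{2} equals 1+a-b for upper {-\frac{7}{2}, 1}: listed pattern). Exact value: \frac{3465}{1024} \cdot \pi.

First insight: t_0 = \frac{11}{2} here, and the constant factors (C = 11/2, x = -1) combine into one prefactor.
Adjacent-term ratio: r(k) = -1 * (k-\frac{7}{2}) (k+1) / [(k+\frac{11}{2}) (k+1)] - poly over poly, x = -1 from leading terms; C = \frac{11}{2} at k = 0.


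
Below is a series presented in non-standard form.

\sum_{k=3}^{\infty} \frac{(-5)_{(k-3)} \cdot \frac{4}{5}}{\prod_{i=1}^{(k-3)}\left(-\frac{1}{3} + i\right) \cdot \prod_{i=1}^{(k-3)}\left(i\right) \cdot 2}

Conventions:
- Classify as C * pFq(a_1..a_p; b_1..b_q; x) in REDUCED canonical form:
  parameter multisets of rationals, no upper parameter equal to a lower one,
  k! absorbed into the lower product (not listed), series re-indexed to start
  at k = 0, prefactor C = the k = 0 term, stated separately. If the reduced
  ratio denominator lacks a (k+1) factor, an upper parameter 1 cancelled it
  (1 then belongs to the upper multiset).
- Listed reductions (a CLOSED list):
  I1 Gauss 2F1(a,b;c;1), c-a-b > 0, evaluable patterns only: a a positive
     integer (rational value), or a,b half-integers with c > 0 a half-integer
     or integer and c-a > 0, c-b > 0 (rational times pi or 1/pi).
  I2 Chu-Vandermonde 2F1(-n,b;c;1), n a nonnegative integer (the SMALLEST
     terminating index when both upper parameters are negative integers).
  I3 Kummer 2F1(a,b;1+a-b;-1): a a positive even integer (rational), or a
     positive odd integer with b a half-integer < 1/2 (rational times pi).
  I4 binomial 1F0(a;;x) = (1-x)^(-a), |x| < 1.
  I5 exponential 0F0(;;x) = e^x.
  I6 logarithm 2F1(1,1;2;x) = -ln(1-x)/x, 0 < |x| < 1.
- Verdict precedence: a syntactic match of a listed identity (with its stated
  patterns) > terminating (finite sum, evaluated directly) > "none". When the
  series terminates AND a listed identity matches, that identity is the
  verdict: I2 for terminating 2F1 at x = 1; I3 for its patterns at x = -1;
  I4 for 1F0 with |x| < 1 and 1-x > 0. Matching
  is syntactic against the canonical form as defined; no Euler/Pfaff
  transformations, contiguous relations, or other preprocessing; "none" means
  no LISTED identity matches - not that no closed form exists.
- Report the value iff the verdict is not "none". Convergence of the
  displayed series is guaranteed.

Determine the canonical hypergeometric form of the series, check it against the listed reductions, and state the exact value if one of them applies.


The tell: t_0 being \frac{2}{5}, the product of the first k integers (C = 2/5) is k!.
Term ratio: r(k) = 1 * (k-5) / [(k+\frac{2}{3}) (k+1)] ; factor over Q: parameters, x = 1, and C = \frac{2}{5}.

Canonical form: C = \frac{2}{5} times 1F1 with upper {-5}, lower {\frac{2}{3}}, x = 1. Verdict: terminating - the sum ends at index 5 because -5 is a negative integer; exact evaluation follows. Exact value: -\frac{5353}{30800}.


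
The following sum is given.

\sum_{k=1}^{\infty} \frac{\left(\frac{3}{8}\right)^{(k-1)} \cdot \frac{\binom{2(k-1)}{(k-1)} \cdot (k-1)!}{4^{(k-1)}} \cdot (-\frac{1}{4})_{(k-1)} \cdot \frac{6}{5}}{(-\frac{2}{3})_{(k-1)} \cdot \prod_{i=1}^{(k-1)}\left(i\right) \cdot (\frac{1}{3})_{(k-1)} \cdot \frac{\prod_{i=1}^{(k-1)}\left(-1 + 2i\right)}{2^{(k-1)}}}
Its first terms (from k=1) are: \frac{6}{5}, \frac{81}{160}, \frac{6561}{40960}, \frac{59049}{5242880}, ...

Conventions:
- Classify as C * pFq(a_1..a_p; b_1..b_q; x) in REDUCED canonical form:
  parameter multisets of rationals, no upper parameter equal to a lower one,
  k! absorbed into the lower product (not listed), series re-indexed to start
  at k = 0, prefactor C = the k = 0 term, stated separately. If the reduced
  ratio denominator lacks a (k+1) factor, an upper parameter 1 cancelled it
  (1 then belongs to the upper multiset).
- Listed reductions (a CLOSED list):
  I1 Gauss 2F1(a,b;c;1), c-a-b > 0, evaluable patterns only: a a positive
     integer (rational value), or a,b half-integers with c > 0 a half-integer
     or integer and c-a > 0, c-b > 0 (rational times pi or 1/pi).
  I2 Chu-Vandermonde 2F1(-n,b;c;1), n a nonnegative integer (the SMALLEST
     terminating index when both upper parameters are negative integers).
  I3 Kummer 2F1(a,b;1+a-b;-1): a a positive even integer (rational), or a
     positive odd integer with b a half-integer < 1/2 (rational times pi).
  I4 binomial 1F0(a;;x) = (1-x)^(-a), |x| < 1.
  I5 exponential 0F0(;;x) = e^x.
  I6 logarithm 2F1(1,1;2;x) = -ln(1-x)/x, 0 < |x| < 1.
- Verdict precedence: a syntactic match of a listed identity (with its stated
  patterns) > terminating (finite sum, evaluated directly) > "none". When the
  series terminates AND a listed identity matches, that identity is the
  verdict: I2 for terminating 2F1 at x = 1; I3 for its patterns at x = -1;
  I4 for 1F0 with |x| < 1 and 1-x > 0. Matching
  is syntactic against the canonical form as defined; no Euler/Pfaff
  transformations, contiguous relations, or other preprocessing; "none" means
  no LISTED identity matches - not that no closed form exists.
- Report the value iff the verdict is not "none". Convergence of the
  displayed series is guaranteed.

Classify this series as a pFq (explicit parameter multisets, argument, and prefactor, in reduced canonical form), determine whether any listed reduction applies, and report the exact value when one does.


x = \frac{3}{8} here; the reduced form reads 1F2, upper {-\frac{1}{4}}, lower {-\frac{2}{3}, \frac{1}{3}}, C = \frac{6}{5}. Verdict: none here - no I1-I6 shape fits x = \frac{3}{8} with lower {-\frac{2}{3}, \frac{1}{3}}.

The tell: with t_0 = \frac{6}{5}, the product of the first k integers (C = 6/5) is k!.
Step ratio: r(k) = \frac{3}{8} * (k-\frac{1}{4}) / [(k-\frac{2}{3}) (k+\frac{1}{3}) (k+1)] ; factor over Q: parameters, x = \frac{3}{8}, and C = \frac{6}{5}.


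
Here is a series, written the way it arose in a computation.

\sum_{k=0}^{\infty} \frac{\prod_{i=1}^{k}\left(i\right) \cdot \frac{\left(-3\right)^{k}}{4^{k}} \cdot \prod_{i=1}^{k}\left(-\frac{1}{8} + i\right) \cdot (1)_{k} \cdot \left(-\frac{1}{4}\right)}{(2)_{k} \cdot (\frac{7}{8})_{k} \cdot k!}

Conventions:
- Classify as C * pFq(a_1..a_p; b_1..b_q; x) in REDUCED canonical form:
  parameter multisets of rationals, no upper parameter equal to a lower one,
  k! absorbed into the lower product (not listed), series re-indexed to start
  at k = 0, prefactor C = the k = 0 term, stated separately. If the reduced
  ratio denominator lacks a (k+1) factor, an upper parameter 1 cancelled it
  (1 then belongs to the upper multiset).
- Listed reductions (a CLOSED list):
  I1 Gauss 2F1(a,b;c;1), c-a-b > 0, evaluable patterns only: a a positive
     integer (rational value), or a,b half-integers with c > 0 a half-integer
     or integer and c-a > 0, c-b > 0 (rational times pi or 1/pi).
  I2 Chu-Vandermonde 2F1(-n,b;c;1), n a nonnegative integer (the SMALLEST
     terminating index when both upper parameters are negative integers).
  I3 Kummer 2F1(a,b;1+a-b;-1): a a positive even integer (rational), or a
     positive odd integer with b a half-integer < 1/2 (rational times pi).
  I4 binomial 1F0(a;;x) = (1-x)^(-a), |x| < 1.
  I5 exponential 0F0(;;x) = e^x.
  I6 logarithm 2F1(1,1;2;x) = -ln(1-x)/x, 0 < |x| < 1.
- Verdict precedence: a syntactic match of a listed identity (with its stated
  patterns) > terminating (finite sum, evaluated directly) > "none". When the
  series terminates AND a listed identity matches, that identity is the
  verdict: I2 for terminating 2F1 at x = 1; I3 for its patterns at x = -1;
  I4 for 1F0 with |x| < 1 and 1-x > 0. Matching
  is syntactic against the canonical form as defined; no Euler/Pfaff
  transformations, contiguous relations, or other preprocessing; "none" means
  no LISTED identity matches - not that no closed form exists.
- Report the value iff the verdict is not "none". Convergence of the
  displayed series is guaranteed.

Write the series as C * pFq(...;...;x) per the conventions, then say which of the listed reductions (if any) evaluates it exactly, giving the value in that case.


Structural cue: x = -\frac{3}{4} and the running product (C = -1/4) telescopes to a rising factorial.
Adjacent-term ratio: r(k) = -\frac{3}{4} * (k+1) (k+1) / [(k+2) (k+1)] - rational in k. x = -\frac{3}{4}; t_0 = -\frac{1}{4}; negate the roots.

At argument -\frac{3}{4}: a 2F1 with upper {1, 1}, lower {2}, scaled by C = -\frac{1}{4}. Verdict: the logarithmic series (I6) matches (the logarithm: parameters (1,1;2), x = -\frac{3}{4}). Value: \left(-\frac{1}{3}\right) \cdot \ln\left(\frac{7}{4}\right).


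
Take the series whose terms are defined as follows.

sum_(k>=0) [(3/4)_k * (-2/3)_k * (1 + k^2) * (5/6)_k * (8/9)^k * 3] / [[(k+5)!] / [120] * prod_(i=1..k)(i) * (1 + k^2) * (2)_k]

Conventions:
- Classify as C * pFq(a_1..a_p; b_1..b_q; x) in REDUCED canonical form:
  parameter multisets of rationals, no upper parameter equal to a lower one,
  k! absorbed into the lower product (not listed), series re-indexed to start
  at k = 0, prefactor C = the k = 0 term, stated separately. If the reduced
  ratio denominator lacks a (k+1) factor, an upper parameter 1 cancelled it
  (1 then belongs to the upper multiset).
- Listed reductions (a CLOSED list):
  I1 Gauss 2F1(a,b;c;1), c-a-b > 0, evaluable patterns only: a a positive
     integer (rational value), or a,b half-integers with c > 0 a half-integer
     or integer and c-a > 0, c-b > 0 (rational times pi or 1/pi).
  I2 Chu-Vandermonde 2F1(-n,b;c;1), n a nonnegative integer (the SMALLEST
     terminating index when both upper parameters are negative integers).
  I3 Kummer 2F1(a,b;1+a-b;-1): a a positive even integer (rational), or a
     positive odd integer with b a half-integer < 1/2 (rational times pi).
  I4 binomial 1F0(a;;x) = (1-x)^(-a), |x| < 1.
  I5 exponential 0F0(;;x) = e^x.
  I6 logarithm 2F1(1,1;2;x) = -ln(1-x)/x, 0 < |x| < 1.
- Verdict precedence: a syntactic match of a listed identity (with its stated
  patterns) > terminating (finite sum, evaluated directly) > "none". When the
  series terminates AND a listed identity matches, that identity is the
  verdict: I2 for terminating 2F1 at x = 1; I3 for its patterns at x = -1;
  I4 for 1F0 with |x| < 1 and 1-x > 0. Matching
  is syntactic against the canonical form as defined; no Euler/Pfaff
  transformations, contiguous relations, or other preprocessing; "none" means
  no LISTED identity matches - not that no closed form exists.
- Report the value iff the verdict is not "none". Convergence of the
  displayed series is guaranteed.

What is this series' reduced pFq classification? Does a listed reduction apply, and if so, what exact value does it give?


Structural cue: x = (8/9) and the denominator's factorial ratio (C = 3) is a lower Pochhammer.
Adjacent-term ratio: r(k) = (8/9) * (k-2/3) (k+3/4) (k+5/6) / [(k+2) (k+6) (k+1)] - poly over poly, x = (8/9) from leading terms; C = 3 at k = 0.

Prefactor 3, argument 8/9: 3F2 with upper {-2/3, 3/4, 5/6} over lower {2, 6}. Verdict: no listed reduction: x = 8/9 and upper {-2/3, 3/4, 5/6} fail every I1-I6 pattern.


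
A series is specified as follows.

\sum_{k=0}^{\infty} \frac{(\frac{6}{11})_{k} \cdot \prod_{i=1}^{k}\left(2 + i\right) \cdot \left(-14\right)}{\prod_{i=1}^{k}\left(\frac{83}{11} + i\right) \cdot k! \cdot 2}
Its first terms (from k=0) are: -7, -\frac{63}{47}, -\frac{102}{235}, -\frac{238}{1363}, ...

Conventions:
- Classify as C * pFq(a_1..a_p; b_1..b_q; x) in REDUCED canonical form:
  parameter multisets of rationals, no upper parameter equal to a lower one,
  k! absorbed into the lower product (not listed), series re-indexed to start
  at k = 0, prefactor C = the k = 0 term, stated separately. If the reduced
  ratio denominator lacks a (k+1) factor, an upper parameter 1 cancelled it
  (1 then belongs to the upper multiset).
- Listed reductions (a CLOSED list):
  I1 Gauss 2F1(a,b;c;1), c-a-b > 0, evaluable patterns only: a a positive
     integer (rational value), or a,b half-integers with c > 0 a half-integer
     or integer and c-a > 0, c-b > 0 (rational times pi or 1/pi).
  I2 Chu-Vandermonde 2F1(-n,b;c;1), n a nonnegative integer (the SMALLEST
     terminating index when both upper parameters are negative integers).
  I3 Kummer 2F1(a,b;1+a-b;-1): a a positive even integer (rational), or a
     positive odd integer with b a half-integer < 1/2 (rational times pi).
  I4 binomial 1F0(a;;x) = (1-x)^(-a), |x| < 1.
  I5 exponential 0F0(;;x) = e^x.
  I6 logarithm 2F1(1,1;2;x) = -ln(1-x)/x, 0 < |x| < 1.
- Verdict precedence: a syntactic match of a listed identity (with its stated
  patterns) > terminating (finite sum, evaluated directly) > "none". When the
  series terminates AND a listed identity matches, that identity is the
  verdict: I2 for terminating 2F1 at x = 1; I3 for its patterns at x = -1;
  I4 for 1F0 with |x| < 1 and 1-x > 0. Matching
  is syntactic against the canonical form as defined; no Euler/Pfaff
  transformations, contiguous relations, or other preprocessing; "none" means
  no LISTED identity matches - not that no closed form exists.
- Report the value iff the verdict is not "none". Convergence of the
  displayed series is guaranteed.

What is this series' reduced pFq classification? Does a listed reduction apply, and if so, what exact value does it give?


Reduced: x = 1, 2F1, upper = {\frac{6}{11}, 3}, lower = {\frac{94}{11}}, C = -7. Verdict (x = 1): Gauss (I1, integer-parameter pattern) applies (x = 1: the Gamma ratio telescopes since c-a-b = 5 > 0 and a = 3 in Z>0). Exact value: -\frac{60756}{6655}.

Structural cue: t_0 = -7 here, and the lower running product (C = -7, x = 1) is a rising factorial.
Adjacent-term ratio: r(k) = 1 * (k+\frac{6}{11}) (k+3) / [(k+\frac{94}{11}) (k+1)] - rational; roots negated = parameters, x = 1, C = -7.


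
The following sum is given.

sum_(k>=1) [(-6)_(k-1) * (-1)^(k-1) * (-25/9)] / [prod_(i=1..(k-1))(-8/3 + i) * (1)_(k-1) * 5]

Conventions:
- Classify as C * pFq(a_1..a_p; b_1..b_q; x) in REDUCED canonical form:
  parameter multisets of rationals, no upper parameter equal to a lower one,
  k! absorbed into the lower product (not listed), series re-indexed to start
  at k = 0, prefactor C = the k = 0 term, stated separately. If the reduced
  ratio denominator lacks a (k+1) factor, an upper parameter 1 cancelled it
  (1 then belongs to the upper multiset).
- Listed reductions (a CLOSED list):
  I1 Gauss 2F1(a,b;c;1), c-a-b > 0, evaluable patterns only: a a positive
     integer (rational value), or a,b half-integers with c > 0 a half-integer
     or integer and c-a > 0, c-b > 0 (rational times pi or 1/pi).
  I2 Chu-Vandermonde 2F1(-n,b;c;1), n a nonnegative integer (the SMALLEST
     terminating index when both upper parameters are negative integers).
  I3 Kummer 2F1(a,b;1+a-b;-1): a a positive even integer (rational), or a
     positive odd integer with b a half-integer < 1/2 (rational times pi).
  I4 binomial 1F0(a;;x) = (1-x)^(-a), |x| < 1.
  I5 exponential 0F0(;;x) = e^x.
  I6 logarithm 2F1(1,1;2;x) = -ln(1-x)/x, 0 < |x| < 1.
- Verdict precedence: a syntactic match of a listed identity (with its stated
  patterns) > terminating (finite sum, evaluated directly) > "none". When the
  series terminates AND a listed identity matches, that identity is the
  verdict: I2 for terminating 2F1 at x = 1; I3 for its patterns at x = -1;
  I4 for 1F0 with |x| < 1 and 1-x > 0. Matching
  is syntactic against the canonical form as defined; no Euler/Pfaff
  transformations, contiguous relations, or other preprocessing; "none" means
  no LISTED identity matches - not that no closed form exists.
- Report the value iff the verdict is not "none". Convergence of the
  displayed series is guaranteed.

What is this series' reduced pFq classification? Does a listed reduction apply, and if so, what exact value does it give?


x = -1 here; the reduced form reads 1F1, upper {-6}, lower {-5/3}, C = -5/9. Verdict: terminating at k = 6: the factor (-6)_k kills every later term; summing the 7 survivors is exact. Exact value: -40297/720.

Key observation: from the first term -5/9: the constant factors (prefactor -5/9) combine into one prefactor.
Term ratio: r(k) = (-1) * (k-6) / [(k-5/3) (k+1)] - poly over poly, x = (-1) from leading terms; C = -5/9 at k = 0.


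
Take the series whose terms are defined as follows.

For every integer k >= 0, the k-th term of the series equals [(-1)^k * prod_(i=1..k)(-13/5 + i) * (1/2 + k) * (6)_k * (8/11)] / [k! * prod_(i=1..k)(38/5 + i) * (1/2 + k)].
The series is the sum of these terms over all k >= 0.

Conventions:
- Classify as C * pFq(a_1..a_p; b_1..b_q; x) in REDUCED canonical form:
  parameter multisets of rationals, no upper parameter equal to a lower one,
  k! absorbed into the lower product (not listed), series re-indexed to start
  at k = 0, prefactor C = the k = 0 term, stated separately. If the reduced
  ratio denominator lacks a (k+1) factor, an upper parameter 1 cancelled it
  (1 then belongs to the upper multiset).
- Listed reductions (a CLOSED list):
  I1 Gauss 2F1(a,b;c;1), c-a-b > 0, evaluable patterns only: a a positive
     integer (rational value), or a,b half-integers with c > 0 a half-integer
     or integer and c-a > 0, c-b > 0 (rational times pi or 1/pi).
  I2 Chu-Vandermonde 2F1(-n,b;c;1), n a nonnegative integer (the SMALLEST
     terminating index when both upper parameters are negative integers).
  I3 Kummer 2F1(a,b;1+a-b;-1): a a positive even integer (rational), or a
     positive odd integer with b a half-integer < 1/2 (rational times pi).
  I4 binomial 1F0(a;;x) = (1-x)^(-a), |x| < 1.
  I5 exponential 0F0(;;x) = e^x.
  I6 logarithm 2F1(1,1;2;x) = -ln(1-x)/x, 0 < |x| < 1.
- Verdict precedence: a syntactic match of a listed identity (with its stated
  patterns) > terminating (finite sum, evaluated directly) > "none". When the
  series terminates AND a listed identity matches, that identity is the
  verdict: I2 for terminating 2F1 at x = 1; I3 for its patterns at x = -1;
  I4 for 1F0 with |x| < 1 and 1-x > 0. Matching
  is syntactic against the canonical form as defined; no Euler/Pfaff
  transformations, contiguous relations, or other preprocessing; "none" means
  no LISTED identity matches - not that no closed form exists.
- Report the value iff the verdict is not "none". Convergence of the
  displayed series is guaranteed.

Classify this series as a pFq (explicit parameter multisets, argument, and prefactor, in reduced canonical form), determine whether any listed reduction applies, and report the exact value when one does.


The tell: from the first term 8/11: striking the common factor k + 1/2 reduces the term (prefactor 8/11).
Consecutive-term ratio: r(k) = (-1) * (k-8/5) (k+6) / [(k+43/5) (k+1)] ; factor over Q: parameters, x = (-1), and C = 8/11.

This is 8/11 * 2F1(-8/5, 6; 43/5; -1) in reduced canonical form. Verdict: Kummer (I3) fires (x = -1; c = 43/5 equals 1+a-b for upper {-8/5, 6}: listed pattern). Its exact value is 1064/625.


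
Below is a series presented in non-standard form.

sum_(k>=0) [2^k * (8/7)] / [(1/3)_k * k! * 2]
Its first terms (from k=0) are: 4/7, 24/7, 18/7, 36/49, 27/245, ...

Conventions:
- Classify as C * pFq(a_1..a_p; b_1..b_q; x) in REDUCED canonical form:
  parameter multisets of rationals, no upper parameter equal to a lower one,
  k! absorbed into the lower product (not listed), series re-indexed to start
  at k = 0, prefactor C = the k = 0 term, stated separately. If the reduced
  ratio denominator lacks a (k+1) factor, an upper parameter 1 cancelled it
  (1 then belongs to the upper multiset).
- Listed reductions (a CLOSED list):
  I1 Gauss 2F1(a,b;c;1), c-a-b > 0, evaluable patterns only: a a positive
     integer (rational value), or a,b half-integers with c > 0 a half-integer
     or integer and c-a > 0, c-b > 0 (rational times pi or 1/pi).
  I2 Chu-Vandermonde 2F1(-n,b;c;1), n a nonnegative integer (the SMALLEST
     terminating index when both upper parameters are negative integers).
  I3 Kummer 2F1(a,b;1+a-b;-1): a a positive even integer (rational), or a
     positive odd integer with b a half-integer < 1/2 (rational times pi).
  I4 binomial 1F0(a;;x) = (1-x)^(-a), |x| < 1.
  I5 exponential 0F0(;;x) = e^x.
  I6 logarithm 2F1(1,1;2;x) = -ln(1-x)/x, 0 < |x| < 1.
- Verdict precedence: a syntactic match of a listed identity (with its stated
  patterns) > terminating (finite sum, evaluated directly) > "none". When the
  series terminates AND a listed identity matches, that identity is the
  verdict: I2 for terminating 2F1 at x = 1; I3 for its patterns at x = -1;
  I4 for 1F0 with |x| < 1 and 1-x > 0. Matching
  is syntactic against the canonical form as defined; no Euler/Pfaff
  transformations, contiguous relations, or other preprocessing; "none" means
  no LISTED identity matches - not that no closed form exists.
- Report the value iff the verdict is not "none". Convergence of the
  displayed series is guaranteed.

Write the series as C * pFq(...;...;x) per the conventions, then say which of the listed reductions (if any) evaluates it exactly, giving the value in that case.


Key step: from the first term 4/7: the constant factors (prefactor 4/7) combine into one prefactor.
Consecutive-term ratio: r(k) = 2 * 1 / [(k+1/3) (k+1)] ; factor over Q: parameters, x = 2, and C = 4/7.

This is 4/7 * 0F1(-; 1/3; 2) in reduced canonical form. Verdict: no listed reduction: x = 2 and upper {-} fail every I1-I6 pattern.


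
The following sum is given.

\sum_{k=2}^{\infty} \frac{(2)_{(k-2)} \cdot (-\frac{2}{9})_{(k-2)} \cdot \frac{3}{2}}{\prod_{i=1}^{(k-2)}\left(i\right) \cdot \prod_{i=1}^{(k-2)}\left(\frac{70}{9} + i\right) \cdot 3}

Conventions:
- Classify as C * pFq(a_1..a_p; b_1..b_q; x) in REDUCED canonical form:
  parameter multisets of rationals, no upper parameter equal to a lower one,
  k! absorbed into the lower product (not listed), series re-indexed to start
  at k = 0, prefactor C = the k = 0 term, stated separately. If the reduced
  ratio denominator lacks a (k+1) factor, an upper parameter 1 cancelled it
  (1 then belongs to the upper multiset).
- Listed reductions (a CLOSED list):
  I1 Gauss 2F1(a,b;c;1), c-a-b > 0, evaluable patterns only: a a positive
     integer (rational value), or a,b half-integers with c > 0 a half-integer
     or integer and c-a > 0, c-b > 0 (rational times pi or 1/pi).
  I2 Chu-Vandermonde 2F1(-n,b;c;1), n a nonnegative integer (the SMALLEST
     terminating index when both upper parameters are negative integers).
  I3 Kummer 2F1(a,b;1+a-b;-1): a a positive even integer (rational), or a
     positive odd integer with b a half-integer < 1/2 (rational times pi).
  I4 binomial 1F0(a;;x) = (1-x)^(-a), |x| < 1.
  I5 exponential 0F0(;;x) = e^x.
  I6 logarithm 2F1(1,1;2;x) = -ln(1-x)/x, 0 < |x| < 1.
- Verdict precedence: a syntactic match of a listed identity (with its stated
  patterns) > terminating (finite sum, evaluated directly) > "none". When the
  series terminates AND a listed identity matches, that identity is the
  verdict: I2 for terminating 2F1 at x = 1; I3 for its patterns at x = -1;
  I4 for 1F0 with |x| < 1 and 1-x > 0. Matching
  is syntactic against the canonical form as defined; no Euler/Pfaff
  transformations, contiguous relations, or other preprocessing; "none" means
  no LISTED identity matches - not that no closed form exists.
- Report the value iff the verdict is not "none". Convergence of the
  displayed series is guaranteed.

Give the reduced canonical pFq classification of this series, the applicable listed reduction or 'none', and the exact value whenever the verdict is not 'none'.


Reduced: x = 1, 2F1, upper = {-\frac{2}{9}, 2}, lower = {\frac{79}{9}}, C = \frac{1}{2}. Verdict: Gauss (I1, integer-parameter pattern) applies (x = 1: the Gamma ratio telescopes since c-a-b = 7 > 0 and a = 2 in Z>0). Hence: \frac{305}{648}.

First insight: t_0 = \frac{1}{2} here, and the product of the first k integers (C = 1/2) is k!.
Ratio: r(k) = 1 * (k-\frac{2}{9}) (k+2) / [(k+\frac{79}{9}) (k+1)] - rational in k, leading ratio 1; with t_0 = \frac{1}{2}, classification follows.


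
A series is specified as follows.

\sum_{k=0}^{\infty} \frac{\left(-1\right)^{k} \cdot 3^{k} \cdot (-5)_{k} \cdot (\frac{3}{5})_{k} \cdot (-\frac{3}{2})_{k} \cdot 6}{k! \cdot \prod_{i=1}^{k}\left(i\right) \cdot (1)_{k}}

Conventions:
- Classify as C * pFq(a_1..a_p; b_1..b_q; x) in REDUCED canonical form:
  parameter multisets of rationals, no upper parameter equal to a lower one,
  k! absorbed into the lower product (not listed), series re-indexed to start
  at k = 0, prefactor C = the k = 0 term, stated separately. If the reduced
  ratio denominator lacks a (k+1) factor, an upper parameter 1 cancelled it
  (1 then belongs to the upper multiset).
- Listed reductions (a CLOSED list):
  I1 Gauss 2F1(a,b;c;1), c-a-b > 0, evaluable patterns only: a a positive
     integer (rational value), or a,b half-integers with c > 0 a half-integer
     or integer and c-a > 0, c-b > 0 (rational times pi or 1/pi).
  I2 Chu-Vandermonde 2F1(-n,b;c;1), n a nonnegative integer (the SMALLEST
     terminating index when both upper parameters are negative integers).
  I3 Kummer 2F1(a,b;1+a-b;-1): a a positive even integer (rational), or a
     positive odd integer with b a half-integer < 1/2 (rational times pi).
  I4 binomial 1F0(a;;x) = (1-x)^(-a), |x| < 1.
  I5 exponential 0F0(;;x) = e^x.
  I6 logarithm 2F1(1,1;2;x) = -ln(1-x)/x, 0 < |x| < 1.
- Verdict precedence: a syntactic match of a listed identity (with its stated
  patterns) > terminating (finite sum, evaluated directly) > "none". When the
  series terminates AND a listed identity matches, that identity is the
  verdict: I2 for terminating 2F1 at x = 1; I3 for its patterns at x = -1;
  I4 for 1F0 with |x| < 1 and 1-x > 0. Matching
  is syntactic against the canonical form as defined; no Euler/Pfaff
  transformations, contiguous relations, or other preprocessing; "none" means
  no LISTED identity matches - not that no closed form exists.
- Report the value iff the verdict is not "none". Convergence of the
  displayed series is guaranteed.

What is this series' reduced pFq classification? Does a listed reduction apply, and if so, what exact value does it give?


The series (x = -3) is 3F2: upper {-5, -\frac{3}{2}, \frac{3}{5}}, lower {1, 1}, prefactor 6. Verdict: terminating. With -5 upstairs the series is a 6-term polynomial sum; evaluated term by term. Sum: \frac{91528467}{1000000}.

The tell: t_0 = 6 here, and the (-1)^k factor (prefactor 6) folds into the argument's sign.
Step ratio: r(k) = -3 * (k-5) (k-\frac{3}{2}) (k+\frac{3}{5}) / [(k+1) (k+1) (k+1)] - rational in k. x = -3; t_0 = 6; negate the roots.


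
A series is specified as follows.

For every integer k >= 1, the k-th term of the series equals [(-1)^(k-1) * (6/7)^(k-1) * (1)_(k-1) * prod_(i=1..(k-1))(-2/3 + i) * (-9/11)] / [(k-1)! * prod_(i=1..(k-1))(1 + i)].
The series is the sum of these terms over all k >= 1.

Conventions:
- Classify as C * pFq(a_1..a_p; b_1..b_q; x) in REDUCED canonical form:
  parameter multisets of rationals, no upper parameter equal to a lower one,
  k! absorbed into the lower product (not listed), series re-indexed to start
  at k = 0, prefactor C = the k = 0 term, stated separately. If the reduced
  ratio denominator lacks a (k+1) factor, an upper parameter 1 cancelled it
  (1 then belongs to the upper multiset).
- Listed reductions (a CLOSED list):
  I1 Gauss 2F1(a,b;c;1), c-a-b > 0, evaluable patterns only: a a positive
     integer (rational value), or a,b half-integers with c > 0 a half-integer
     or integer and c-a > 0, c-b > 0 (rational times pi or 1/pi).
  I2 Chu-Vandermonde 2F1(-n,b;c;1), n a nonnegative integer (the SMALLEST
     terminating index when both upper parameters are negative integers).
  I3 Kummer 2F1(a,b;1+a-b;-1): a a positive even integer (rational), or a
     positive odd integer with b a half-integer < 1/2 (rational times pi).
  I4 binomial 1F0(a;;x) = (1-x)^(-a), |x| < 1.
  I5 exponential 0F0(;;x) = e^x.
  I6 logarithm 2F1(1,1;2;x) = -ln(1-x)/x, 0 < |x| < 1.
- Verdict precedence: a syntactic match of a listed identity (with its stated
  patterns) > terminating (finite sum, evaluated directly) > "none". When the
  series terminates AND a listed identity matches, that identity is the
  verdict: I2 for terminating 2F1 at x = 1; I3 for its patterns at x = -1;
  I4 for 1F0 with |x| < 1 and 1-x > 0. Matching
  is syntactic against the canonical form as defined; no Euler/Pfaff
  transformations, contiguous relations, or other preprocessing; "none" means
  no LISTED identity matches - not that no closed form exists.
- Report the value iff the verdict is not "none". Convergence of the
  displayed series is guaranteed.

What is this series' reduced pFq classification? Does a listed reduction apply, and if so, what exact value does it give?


Reduced: x = -6/7, 2F1, upper = {1/3, 1}, lower = {2}, C = -9/11. Verdict: none (x = -6/7): each listed identity misses the multisets {1/3, 1} ; {2}.

The tell: t_0 being -9/11, the running product (C = -9/11, x = -6/7) telescopes to a rising factorial.
Adjacent-term ratio: r(k) = (-6/7) * (k+1/3) (k+1) / [(k+2) (k+1)] - rational; roots negated = parameters, x = (-6/7), C = -9/11.


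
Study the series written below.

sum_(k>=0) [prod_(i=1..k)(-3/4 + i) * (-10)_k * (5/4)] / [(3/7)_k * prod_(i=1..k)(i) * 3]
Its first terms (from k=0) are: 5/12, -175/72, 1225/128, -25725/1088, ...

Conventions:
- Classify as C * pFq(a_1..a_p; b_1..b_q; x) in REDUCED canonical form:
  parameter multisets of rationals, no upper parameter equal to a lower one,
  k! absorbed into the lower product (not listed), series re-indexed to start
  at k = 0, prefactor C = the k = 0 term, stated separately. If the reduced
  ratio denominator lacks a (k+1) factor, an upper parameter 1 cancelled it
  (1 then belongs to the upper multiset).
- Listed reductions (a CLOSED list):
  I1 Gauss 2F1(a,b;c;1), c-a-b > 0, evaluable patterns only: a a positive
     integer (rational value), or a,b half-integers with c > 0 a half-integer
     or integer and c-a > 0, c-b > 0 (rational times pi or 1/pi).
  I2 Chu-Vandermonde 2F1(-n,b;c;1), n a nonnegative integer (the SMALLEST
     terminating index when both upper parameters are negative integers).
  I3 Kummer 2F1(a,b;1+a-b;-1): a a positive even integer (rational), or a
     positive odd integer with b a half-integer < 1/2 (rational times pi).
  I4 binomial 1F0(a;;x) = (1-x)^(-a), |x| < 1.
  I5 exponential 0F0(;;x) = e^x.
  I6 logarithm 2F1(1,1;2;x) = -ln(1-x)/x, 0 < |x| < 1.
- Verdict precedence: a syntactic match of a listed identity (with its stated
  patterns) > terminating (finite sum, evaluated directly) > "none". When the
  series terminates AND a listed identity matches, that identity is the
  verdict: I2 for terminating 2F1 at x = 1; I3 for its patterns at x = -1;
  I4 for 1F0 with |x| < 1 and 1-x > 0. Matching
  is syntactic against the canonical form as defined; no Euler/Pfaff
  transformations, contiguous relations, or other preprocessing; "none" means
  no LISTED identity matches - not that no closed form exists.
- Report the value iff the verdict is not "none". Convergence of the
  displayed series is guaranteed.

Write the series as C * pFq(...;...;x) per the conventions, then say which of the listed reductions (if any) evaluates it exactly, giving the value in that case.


The series (x = 1) is 2F1: upper {-10, 1/4}, lower {3/7}, prefactor 5/12. Verdict: the Chu-Vandermonde identity I2 fires (terminating 2F1 at x = 1 with n = 10, b = 1/4, c = 3/7). Sum: 537003795651215/5708981125251072.

Key observation: t_0 = 5/12 here, and the running product (C = 5/12) telescopes to a rising factorial.
Step ratio: r(k) = 1 * (k-10) (k+1/4) / [(k+3/7) (k+1)] - rational in k. x = 1; t_0 = 5/12; negate the roots.


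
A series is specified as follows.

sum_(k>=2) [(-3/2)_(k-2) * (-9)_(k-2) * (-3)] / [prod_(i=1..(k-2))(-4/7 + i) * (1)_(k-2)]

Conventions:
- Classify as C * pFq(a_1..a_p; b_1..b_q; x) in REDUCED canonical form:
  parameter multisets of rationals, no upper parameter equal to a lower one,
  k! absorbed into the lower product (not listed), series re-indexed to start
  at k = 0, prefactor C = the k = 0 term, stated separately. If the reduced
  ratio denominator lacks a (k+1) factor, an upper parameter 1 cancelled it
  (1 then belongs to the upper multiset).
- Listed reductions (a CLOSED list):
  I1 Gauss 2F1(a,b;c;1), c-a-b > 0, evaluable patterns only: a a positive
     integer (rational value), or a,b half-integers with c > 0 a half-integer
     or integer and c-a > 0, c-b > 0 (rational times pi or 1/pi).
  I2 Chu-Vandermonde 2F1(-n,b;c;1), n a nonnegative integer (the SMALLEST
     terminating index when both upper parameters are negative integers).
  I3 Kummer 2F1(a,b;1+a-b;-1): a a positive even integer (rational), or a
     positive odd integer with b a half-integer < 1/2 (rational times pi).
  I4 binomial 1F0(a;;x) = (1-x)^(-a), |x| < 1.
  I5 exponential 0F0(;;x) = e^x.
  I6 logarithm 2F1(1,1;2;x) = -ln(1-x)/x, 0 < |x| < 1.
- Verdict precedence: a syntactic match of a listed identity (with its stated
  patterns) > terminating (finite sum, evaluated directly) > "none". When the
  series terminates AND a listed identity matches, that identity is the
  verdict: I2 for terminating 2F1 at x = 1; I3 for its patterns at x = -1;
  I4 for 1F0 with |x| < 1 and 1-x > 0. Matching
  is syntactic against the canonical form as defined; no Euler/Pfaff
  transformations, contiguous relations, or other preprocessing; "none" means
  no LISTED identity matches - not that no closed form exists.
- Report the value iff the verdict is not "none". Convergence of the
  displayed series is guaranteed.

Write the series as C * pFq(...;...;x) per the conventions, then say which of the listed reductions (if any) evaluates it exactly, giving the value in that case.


x = 1 here; the reduced form reads 2F1, upper {-9, -3/2}, lower {3/7}, C = -3. Verdict: this is the Chu-Vandermonde identity I2 (terminating 2F1 at x = 1 with n = 9, b = -3/2, c = 3/7). Exact value: -96639182390025/503314579456.

Key observation: x = 1 and (1)_k (C = -3, x = 1) is k! itself.
Term ratio: r(k) = 1 * (k-9) (k-3/2) / [(k+3/7) (k+1)] - rational; roots negated = parameters, x = 1, C = -3.


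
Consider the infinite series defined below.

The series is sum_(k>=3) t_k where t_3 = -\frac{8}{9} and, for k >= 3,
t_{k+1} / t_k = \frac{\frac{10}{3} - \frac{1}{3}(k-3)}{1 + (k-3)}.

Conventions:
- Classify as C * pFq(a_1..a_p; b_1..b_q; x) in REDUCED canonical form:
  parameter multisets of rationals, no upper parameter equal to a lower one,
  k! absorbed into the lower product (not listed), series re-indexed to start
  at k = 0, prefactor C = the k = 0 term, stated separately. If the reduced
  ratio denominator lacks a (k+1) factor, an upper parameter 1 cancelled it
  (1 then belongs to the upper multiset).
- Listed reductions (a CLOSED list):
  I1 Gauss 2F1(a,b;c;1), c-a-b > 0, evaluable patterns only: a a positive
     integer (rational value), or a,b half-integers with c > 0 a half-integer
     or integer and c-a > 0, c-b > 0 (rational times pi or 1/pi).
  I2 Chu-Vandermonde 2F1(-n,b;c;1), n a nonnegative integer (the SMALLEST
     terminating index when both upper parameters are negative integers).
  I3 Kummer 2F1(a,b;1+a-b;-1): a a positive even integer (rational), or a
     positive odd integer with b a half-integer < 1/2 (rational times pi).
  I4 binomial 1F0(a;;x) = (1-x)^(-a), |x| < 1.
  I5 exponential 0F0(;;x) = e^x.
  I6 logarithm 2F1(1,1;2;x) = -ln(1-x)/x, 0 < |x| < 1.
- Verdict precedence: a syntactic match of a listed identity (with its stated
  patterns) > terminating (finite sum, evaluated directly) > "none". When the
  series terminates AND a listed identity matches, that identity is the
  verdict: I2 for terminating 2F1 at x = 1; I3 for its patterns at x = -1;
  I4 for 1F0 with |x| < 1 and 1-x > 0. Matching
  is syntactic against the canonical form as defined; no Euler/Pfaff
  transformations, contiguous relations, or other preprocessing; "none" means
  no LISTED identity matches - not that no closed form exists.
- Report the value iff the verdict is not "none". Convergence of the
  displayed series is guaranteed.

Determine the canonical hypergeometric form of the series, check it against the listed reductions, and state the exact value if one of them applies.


The series (x = -\frac{1}{3}) is 1F0: upper {-10}, lower {-}, prefactor -\frac{8}{9}. Verdict at x = -\frac{1}{3}: binomial (I4) matches (the 1F0 binomial series: exponent 10, x = -\frac{1}{3}). Its exact value is -\frac{8388608}{531441}.

Key step: from the first term -\frac{8}{9}: roots of the ratio polynomials (prefactor -8/9) are the negated parameters.
Adjacent-term ratio: r(k) = -\frac{1}{3} * (k-10) / [(k+1)] - rational in k, leading ratio -\frac{1}{3}; with t_0 = -\frac{8}{9}, classification follows.
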